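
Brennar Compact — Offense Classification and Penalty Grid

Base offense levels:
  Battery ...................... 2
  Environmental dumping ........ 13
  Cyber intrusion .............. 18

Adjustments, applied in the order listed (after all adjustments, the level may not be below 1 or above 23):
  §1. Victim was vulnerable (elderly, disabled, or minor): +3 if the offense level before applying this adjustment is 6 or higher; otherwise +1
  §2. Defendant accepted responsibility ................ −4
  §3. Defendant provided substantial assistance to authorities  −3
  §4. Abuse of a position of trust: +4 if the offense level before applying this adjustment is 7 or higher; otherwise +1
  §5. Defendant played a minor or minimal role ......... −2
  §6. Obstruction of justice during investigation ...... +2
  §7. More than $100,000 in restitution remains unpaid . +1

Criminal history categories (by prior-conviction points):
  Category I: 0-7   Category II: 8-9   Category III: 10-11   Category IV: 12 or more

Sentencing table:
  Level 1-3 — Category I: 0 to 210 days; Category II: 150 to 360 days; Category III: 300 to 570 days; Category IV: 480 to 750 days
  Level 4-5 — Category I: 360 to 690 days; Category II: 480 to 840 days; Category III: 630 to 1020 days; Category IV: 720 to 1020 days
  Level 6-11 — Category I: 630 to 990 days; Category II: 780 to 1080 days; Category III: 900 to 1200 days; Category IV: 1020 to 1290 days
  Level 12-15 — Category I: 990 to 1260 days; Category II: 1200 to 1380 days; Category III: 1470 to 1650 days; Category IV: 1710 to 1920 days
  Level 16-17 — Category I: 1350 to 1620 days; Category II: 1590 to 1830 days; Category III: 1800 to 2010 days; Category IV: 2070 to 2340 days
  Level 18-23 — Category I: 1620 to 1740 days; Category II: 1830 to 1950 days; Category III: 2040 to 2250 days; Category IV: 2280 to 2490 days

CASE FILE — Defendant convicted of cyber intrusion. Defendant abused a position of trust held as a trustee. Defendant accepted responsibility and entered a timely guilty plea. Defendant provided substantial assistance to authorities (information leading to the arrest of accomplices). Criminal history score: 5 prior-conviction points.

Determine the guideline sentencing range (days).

990-1260 days

Base offense level for cyber intrusion: 18.
§1 does not apply.
§2 applies: 18 − 4 = 14.
§3 applies: 14 − 3 = 11.
§4 applies (level before this adjustment is 11 ≥ 7, so +4): 11 + 4 = 15.
Final offense level: 15.
Criminal history: 5 prior points → Category I (0-7).
Level 15 falls in the 12-15 band.
Grid: Level 12-15 × Category I = 990-1260 days.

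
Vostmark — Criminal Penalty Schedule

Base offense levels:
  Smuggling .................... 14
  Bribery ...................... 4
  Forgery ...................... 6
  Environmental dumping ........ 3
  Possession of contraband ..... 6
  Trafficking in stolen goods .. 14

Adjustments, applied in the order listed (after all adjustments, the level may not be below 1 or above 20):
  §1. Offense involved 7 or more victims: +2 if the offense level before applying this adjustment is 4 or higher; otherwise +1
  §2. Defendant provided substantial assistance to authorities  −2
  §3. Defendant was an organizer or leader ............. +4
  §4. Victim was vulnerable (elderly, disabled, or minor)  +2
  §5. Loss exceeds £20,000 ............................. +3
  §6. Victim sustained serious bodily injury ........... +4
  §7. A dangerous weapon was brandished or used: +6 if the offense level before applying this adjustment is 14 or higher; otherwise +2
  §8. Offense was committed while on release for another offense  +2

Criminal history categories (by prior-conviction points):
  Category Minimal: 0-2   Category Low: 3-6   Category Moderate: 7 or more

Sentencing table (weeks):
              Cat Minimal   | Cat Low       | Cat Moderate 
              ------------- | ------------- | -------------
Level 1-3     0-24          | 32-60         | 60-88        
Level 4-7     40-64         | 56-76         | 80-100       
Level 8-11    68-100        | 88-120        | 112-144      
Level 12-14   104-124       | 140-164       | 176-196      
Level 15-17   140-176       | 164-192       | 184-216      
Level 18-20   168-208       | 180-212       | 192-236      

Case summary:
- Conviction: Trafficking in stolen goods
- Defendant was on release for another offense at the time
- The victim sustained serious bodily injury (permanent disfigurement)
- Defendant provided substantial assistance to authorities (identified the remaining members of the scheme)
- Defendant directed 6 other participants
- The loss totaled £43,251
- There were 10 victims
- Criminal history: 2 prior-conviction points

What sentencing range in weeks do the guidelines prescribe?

168-208 weeks

Base offense level for trafficking in stolen goods: 14.
§1 applies (level before this adjustment is 14 ≥ 4, so +2): 14 + 2 = 16.
§2 applies: 16 − 2 = 14.
§3 applies: 14 + 4 = 18.
§4 does not apply.
§5 applies: 18 + 3 = 21.
§6 applies: 21 + 4 = 25.
§8 applies: 25 + 2 = 27.
Level 27 exceeds the maximum of 20; capped at 20.
Final offense level: 20.
Criminal history: 2 prior points → Category Minimal (0-2).
Level 20 falls in the 18-20 band.
Grid: Level 18-20 × Category Minimal = 168-208 weeks.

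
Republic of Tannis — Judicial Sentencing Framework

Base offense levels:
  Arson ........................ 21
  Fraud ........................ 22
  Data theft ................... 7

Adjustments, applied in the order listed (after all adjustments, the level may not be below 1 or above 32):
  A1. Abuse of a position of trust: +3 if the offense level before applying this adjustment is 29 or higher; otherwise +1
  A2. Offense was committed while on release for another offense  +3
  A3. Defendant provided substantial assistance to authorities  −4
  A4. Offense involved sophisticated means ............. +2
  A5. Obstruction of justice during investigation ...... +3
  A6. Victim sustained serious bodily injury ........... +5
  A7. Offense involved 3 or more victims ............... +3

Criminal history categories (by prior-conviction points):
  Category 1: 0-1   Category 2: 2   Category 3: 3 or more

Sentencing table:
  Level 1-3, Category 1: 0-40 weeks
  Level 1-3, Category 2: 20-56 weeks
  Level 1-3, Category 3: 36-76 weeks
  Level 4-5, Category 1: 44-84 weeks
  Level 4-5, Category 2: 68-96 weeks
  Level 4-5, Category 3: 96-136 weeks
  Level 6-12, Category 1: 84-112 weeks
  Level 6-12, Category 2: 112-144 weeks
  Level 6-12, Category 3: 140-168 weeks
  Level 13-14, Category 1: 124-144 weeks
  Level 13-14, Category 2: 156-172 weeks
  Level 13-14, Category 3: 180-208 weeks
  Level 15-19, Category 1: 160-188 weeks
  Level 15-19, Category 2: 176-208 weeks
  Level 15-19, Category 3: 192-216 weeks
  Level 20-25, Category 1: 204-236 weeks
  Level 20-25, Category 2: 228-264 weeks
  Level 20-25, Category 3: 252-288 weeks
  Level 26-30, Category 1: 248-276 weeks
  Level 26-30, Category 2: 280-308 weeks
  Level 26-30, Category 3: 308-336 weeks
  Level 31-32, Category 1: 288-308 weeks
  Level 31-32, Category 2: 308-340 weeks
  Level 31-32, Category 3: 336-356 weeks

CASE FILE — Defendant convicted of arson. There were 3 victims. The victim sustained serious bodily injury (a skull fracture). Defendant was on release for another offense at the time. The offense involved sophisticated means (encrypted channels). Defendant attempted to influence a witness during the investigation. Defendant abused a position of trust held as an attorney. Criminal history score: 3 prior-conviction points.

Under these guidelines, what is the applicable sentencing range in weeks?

Base offense level for arson: 21.
A1 applies (level before this adjustment is 21 < 29, so +1): 21 + 1 = 22.
A2 applies: 22 + 3 = 25.
A4 applies: 25 + 2 = 27.
A5 applies: 27 + 3 = 30.
A6 applies: 30 + 5 = 35.
A7 applies: 35 + 3 = 38.
Level 38 exceeds the maximum of 32; capped at 32.
Final offense level: 32.
Criminal history: 3 prior points → Category 3 (3+).
Level 32 falls in the 31-32 band.
Grid: Level 31-32 × Category 3 = 336-356 weeks.

336-356 weeks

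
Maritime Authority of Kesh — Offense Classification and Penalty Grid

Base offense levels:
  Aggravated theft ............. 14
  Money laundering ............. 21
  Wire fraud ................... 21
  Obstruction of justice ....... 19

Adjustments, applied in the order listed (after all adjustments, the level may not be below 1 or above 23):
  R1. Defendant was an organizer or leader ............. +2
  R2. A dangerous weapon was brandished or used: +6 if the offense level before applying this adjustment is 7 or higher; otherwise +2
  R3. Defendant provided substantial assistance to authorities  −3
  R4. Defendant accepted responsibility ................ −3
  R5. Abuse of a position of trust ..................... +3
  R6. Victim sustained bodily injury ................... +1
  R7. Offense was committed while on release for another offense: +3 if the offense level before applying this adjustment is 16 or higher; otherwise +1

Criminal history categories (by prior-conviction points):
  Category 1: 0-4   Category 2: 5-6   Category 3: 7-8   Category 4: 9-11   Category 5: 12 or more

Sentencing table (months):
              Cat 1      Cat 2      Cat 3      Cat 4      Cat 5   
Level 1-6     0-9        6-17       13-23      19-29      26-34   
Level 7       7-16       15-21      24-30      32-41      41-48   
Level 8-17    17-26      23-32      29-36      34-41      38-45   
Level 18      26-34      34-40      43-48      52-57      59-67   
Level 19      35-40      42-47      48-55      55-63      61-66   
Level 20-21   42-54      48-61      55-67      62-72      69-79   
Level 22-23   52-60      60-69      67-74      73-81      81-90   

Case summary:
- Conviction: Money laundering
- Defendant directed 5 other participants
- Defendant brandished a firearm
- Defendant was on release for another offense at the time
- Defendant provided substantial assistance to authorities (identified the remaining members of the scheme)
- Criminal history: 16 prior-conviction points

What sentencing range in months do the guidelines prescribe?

Base offense level for money laundering: 21.
R1 applies: 21 + 2 = 23.
R2 applies (level before this adjustment is 23 ≥ 7, so +6): 23 + 6 = 29.
R3 applies: 29 − 3 = 26.
R7 applies (level before this adjustment is 26 ≥ 16, so +3): 26 + 3 = 29.
Level 29 exceeds the maximum of 23; capped at 23.
Final offense level: 23.
Criminal history: 16 prior points → Category 5 (12+).
Level 23 falls in the 22-23 band.
Grid: Level 22-23 × Category 5 = 81-90 months.

81-90 months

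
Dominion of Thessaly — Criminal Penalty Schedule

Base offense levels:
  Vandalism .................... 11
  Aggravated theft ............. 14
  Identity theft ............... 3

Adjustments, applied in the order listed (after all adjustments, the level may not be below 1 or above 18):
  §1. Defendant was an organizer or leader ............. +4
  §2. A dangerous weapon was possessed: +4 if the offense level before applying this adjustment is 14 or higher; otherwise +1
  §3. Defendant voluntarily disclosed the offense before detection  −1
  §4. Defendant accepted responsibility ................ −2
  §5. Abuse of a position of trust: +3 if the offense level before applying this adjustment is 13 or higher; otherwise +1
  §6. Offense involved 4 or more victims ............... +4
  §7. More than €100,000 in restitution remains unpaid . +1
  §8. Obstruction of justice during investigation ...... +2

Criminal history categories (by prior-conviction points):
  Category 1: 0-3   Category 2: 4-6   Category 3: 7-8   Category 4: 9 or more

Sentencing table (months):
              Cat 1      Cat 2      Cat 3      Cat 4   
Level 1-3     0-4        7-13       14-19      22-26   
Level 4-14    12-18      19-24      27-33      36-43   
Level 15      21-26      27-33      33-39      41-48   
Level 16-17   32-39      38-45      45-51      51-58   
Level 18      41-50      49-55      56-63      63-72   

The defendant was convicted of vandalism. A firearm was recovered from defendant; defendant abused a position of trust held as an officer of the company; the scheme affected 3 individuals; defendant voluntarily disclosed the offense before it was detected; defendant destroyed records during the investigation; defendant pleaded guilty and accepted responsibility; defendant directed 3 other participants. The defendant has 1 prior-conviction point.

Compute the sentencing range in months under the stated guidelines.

Base offense level for vandalism: 11.
§1 applies: 11 + 4 = 15.
§2 applies (level before this adjustment is 15 ≥ 14, so +4): 15 + 4 = 19.
§3 applies: 19 − 1 = 18.
§4 applies: 18 − 2 = 16.
§5 applies (level before this adjustment is 16 ≥ 13, so +3): 16 + 3 = 19.
§6 does not apply.
§7 does not apply.
§8 applies: 19 + 2 = 21.
Level 21 exceeds the maximum of 18; capped at 18.
Final offense level: 18.
Criminal history: 1 prior point → Category 1 (0-3).
Level 18 falls in the 18 band.
Grid: Level 18 × Category 1 = 41-50 months.

41-50 months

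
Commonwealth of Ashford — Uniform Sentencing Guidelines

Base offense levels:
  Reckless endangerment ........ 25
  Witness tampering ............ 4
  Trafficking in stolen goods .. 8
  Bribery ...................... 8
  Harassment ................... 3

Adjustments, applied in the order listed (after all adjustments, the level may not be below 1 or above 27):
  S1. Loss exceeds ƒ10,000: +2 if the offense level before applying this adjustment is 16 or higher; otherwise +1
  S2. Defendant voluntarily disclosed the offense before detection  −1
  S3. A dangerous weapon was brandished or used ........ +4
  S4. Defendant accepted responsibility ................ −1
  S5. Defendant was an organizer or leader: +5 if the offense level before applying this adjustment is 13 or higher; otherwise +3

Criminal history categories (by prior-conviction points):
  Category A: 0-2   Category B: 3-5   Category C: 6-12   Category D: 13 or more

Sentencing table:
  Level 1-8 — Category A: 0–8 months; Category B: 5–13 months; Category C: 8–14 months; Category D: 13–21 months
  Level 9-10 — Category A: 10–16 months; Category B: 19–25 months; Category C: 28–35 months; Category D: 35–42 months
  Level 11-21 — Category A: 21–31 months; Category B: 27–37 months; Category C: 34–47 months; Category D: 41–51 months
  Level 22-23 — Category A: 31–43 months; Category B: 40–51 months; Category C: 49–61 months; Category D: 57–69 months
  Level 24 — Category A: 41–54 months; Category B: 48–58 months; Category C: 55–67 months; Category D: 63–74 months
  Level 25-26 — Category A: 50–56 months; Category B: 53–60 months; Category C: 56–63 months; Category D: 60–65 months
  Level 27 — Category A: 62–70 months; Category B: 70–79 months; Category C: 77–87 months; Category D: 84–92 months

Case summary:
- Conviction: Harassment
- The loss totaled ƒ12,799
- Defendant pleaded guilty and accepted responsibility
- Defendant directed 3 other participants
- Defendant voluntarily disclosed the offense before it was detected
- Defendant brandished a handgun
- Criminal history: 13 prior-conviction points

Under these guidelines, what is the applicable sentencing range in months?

35-42 months

Base offense level for harassment: 3.
S1 applies (level before this adjustment is 3 < 16, so +1): 3 + 1 = 4.
S2 applies: 4 − 1 = 3.
S3 applies: 3 + 4 = 7.
S4 applies: 7 − 1 = 6.
S5 applies (level before this adjustment is 6 < 13, so +3): 6 + 3 = 9.
Final offense level: 9.
Criminal history: 13 prior points → Category D (13+).
Level 9 falls in the 9-10 band.
Grid: Level 9-10 × Category D = 35-42 months.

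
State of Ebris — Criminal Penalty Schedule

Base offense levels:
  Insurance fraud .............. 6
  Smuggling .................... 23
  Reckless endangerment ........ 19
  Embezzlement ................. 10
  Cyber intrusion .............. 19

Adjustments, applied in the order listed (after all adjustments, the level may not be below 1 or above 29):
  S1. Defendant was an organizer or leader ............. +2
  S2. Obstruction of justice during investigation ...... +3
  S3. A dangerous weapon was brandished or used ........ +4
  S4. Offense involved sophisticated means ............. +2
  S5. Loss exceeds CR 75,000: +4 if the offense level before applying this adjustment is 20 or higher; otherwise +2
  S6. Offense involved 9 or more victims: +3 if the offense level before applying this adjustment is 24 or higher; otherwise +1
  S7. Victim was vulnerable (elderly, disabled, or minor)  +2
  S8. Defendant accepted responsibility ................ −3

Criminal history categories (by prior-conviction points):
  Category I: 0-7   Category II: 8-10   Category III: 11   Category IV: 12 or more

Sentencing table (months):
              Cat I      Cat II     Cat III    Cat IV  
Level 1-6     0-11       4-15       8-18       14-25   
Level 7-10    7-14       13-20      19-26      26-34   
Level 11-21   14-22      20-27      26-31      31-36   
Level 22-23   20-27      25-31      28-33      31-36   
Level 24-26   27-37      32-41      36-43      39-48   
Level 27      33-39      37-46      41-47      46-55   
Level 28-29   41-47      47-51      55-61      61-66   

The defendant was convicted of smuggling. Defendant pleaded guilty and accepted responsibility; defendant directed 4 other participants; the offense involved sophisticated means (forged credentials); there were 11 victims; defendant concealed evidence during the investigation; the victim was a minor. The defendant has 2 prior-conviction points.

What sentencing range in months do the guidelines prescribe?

Base offense level for smuggling: 23.
S1 applies: 23 + 2 = 25.
S2 applies: 25 + 3 = 28.
S4 applies: 28 + 2 = 30.
S6 applies (level before this adjustment is 30 ≥ 24, so +3): 30 + 3 = 33.
S7 applies: 33 + 2 = 35.
S8 applies: 35 − 3 = 32.
Level 32 exceeds the maximum of 29; capped at 29.
Final offense level: 29.
Criminal history: 2 prior points → Category I (0-7).
Level 29 falls in the 28-29 band.
Grid: Level 28-29 × Category I = 41-47 months.

41-47 months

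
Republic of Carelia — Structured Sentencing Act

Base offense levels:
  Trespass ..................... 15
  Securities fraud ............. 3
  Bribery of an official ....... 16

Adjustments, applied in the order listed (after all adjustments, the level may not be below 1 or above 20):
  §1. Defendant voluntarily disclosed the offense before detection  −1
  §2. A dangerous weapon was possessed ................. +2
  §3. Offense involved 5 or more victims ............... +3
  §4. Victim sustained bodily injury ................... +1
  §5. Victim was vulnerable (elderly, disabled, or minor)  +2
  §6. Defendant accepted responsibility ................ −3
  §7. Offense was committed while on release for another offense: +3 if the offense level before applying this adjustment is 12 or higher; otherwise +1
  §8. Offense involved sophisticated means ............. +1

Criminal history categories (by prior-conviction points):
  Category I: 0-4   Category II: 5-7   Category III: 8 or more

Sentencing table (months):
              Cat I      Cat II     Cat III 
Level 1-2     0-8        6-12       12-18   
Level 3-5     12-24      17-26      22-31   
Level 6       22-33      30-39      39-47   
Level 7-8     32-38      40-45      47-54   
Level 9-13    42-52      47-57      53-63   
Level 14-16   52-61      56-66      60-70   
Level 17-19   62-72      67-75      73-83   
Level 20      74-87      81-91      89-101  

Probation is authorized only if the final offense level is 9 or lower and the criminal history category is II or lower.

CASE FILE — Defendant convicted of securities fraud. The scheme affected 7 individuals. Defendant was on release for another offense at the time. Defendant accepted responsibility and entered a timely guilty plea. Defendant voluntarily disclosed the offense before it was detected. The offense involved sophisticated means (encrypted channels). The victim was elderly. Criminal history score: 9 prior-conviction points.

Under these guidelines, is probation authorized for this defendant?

No

Base offense level for securities fraud: 3.
§1 applies: 3 − 1 = 2.
§2 does not apply.
§3 applies: 2 + 3 = 5.
§4 does not apply.
§5 applies: 5 + 2 = 7.
§6 applies: 7 − 3 = 4.
§7 applies (level before this adjustment is 4 < 12, so +1): 4 + 1 = 5.
§8 applies: 5 + 1 = 6.
Final offense level: 6.
Criminal history: 9 prior points → Category III (8+).
Level 6 falls in the 6 band.
Grid: Level 6 × Category III = 39-47 months.
Probation check: level 6 ≤ 9 and category III > II → not eligible.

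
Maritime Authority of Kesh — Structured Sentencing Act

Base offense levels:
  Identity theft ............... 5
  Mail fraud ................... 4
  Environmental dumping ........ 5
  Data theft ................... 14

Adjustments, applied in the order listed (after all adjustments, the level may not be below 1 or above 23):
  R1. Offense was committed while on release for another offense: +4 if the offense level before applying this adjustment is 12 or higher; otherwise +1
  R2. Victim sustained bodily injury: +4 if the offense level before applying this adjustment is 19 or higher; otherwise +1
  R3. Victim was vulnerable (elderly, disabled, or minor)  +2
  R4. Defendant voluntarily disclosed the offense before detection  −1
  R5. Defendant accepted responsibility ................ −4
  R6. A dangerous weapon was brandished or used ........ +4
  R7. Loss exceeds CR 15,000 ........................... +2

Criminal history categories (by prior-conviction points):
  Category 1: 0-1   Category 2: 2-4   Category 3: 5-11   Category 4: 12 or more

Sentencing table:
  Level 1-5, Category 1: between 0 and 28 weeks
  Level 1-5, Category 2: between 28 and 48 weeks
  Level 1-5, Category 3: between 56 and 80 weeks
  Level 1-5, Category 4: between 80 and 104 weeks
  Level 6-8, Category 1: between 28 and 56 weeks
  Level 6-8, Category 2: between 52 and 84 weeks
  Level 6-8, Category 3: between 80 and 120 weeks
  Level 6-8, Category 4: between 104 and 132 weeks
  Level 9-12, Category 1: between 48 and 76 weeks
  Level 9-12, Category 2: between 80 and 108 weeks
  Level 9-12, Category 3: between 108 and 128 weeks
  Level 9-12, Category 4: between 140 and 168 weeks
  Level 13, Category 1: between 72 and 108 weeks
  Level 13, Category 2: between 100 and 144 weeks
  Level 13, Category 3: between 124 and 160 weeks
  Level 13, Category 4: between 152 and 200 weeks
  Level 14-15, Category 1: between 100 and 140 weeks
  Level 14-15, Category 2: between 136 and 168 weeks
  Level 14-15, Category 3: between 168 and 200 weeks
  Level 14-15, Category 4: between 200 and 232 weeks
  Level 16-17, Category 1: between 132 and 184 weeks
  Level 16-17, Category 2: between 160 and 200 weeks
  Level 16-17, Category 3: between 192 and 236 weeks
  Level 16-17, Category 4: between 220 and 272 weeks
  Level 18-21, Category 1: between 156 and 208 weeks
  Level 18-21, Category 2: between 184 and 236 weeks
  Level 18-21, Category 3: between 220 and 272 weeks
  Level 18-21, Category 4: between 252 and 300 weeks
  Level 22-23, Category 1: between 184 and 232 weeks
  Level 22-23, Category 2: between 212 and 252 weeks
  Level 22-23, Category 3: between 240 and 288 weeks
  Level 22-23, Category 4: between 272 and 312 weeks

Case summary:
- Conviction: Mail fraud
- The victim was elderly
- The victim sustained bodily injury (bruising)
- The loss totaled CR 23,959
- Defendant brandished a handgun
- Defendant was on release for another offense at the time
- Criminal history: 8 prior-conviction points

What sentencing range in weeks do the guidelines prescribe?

168-200 weeks

Base offense level for mail fraud: 4.
R1 applies (level before this adjustment is 4 < 12, so +1): 4 + 1 = 5.
R2 applies (level before this adjustment is 5 < 19, so +1): 5 + 1 = 6.
R3 applies: 6 + 2 = 8.
R6 applies: 8 + 4 = 12.
R7 applies: 12 + 2 = 14.
Final offense level: 14.
Criminal history: 8 prior points → Category 3 (5-11).
Level 14 falls in the 14-15 band.
Grid: Level 14-15 × Category 3 = 168-200 weeks.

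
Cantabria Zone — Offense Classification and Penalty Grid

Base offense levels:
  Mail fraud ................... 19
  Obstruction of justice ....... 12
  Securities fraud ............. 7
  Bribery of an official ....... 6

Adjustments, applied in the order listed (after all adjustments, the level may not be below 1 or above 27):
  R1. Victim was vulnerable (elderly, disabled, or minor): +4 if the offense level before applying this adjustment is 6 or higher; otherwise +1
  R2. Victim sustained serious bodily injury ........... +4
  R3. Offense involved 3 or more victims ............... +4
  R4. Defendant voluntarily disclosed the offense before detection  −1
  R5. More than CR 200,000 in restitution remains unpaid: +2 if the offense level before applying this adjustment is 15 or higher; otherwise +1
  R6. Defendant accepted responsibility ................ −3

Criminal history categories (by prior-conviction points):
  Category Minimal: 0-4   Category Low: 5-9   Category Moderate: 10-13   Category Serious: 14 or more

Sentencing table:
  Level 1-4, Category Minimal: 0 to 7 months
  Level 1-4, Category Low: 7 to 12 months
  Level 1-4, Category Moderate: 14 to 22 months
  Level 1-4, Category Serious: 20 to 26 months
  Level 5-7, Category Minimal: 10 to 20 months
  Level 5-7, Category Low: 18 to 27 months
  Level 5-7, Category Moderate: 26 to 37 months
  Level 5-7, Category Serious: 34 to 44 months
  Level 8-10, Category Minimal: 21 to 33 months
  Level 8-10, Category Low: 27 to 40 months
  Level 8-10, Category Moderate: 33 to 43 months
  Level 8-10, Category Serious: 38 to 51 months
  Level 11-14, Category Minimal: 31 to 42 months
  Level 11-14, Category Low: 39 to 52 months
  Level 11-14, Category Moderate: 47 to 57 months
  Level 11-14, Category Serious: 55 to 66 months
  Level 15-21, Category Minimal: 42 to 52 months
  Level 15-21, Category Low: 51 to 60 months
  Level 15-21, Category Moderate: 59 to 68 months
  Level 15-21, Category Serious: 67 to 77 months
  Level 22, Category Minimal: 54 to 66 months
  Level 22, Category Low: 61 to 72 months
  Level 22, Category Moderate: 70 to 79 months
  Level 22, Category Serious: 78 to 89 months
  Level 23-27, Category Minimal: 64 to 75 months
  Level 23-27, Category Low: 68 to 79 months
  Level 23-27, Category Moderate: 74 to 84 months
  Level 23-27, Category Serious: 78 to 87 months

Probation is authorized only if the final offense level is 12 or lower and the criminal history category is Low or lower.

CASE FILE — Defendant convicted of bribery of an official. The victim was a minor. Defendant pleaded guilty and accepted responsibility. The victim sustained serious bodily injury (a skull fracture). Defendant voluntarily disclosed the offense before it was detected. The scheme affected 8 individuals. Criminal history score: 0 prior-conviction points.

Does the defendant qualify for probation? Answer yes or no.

Base offense level for bribery of an official: 6.
R1 applies (level before this adjustment is 6 ≥ 6, so +4): 6 + 4 = 10.
R2 applies: 10 + 4 = 14.
R3 applies: 14 + 4 = 18.
R4 applies: 18 − 1 = 17.
R5 does not apply.
R6 applies: 17 − 3 = 14.
Final offense level: 14.
Criminal history: 0 prior points → Category Minimal (0-4).
Level 14 falls in the 11-14 band.
Grid: Level 11-14 × Category Minimal = 31-42 months.
Probation check: level 14 > 12 and category Minimal ≤ Low → not eligible.

No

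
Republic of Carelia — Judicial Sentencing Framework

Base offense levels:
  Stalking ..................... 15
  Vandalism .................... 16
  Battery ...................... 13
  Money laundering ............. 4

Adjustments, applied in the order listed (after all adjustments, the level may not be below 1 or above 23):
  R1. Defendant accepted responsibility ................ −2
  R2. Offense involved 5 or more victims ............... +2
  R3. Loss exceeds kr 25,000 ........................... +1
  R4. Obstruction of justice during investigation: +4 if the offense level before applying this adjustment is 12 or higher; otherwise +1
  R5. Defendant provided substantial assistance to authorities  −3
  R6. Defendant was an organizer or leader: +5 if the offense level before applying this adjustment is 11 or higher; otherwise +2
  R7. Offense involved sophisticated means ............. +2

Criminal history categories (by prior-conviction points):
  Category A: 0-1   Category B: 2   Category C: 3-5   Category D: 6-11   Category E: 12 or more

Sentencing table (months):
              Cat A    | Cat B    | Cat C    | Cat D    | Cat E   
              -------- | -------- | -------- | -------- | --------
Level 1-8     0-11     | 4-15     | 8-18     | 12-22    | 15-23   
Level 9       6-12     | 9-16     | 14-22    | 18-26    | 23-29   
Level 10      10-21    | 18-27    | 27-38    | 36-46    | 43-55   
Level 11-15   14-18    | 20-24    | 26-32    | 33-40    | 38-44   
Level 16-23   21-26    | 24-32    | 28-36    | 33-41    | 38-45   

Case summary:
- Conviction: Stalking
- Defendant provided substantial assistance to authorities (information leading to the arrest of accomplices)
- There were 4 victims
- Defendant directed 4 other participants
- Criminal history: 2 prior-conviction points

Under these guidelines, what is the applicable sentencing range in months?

Base offense level for stalking: 15.
R1 does not apply.
R3 does not apply.
R5 applies: 15 − 3 = 12.
R6 applies (level before this adjustment is 12 ≥ 11, so +5): 12 + 5 = 17.
Final offense level: 17.
Criminal history: 2 prior points → Category B (2).
Level 17 falls in the 16-23 band.
Grid: Level 16-23 × Category B = 24-32 months.

24-32 months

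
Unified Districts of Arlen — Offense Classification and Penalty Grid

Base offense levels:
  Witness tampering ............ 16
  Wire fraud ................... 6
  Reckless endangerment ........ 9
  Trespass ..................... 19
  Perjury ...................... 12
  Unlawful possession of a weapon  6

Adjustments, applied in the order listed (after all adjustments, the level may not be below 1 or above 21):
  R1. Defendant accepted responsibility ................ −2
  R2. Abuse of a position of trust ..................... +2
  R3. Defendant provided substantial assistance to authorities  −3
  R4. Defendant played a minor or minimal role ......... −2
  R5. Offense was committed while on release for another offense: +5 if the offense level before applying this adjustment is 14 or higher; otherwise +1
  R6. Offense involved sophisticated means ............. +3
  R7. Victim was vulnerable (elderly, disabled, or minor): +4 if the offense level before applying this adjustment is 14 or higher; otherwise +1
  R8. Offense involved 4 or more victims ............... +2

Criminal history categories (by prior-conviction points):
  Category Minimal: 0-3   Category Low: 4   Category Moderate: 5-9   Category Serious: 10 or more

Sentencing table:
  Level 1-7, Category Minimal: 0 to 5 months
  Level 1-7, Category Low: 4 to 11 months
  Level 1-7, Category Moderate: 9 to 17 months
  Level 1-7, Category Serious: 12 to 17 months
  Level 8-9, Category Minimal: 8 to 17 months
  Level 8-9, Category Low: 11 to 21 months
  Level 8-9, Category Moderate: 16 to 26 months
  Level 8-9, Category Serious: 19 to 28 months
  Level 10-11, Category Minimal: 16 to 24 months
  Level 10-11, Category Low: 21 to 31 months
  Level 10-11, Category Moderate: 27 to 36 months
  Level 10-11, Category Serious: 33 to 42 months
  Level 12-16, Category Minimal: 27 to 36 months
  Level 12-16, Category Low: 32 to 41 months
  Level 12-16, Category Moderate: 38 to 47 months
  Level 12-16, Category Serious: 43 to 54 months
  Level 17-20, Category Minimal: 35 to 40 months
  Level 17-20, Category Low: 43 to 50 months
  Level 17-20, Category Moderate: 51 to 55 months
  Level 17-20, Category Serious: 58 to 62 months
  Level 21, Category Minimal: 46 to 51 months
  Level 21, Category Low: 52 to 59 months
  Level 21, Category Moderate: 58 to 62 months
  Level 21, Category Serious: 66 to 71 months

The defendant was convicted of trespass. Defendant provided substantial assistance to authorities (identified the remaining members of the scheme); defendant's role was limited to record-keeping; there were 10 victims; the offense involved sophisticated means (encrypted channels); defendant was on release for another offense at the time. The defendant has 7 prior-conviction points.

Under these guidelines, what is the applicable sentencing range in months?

Base offense level for trespass: 19.
R3 applies: 19 − 3 = 16.
R4 applies: 16 − 2 = 14.
R5 applies (level before this adjustment is 14 ≥ 14, so +5): 14 + 5 = 19.
R6 applies: 19 + 3 = 22.
R7 does not apply.
R8 applies: 22 + 2 = 24.
Level 24 exceeds the maximum of 21; capped at 21.
Final offense level: 21.
Criminal history: 7 prior points → Category Moderate (5-9).
Level 21 falls in the 21 band.
Grid: Level 21 × Category Moderate = 58-62 months.

58-62 months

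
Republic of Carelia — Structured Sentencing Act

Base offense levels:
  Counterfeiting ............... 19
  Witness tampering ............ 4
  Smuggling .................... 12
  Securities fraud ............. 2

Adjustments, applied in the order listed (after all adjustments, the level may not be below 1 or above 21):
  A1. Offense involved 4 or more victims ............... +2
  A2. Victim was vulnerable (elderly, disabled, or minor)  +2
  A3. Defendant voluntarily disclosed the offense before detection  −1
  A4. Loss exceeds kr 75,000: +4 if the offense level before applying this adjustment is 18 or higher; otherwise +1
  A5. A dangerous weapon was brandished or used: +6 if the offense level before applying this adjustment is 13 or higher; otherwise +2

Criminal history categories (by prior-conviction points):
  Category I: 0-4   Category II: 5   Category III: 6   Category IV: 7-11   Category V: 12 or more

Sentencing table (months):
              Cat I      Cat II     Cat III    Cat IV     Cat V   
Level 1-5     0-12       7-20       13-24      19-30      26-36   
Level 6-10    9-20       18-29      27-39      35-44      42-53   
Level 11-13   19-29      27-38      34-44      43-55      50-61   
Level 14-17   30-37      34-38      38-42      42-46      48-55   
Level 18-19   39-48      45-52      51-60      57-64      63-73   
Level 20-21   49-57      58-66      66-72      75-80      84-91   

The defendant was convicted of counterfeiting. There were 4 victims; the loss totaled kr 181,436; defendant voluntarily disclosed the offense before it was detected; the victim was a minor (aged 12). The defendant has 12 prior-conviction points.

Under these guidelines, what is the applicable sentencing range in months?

Base offense level for counterfeiting: 19.
A1 applies: 19 + 2 = 21.
A2 applies: 21 + 2 = 23.
A3 applies: 23 − 1 = 22.
A4 applies (level before this adjustment is 22 ≥ 18, so +4): 22 + 4 = 26.
Level 26 exceeds the maximum of 21; capped at 21.
Final offense level: 21.
Criminal history: 12 prior points → Category V (12+).
Level 21 falls in the 20-21 band.
Grid: Level 20-21 × Category V = 84-91 months.

84-91 months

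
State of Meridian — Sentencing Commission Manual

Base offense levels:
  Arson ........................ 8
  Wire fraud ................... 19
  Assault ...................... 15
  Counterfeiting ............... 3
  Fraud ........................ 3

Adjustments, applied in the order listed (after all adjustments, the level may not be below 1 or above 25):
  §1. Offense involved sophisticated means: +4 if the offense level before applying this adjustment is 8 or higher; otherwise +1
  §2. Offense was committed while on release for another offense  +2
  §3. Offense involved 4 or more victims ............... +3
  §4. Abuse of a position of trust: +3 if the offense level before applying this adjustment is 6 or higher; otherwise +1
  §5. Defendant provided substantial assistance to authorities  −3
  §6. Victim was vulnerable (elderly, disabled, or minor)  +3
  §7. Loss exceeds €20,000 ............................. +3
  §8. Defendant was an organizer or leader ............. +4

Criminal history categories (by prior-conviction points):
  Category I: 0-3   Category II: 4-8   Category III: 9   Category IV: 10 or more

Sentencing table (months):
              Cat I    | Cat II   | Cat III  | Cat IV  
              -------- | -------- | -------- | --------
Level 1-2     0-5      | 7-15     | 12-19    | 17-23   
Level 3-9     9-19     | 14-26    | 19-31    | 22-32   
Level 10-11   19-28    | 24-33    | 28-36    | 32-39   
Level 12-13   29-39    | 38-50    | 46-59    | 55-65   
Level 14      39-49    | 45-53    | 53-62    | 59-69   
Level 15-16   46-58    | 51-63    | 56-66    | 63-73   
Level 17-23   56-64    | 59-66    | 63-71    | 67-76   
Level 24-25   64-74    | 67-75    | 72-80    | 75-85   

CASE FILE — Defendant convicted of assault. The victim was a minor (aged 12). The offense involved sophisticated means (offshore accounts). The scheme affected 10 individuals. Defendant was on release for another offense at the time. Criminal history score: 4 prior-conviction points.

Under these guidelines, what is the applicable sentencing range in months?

67-75 months

Base offense level for assault: 15.
§1 applies (level before this adjustment is 15 ≥ 8, so +4): 15 + 4 = 19.
§2 applies: 19 + 2 = 21.
§3 applies: 21 + 3 = 24.
§6 applies: 24 + 3 = 27.
Level 27 exceeds the maximum of 25; capped at 25.
Final offense level: 25.
Criminal history: 4 prior points → Category II (4-8).
Level 25 falls in the 24-25 band.
Grid: Level 24-25 × Category II = 67-75 months.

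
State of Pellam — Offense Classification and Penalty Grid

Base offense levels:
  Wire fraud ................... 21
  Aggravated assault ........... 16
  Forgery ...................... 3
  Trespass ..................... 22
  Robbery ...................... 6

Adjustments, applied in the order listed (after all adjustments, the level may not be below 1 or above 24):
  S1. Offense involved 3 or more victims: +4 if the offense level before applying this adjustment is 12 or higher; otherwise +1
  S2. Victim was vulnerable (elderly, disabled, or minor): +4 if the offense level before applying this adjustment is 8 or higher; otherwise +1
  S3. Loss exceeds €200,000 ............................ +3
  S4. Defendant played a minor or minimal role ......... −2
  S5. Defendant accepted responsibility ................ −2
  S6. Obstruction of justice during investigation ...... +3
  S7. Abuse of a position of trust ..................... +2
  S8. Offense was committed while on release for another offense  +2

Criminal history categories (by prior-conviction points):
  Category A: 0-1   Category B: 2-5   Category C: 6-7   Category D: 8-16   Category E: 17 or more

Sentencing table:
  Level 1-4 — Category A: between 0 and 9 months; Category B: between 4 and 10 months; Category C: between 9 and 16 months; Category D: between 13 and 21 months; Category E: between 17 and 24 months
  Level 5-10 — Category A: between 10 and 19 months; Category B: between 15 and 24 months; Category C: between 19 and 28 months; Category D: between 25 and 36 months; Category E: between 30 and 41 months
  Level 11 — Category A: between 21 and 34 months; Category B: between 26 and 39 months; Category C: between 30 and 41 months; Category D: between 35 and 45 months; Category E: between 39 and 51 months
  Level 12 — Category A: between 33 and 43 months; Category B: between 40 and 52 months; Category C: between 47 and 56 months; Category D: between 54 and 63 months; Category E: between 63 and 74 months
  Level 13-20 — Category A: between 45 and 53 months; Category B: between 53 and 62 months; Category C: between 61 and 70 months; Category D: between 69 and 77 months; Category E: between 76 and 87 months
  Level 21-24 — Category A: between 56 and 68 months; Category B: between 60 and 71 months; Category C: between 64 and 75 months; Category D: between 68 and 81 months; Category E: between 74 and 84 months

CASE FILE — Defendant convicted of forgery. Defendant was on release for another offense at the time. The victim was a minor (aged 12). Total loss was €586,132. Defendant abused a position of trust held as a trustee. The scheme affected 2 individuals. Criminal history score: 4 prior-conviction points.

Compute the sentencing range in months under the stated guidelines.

26-39 months

Base offense level for forgery: 3.
S1 does not apply.
S2 applies (level before this adjustment is 3 < 8, so +1): 3 + 1 = 4.
S3 applies: 4 + 3 = 7.
S5 does not apply.
S7 applies: 7 + 2 = 9.
S8 applies: 9 + 2 = 11.
Final offense level: 11.
Criminal history: 4 prior points → Category B (2-5).
Level 11 falls in the 11 band.
Grid: Level 11 × Category B = 26-39 months.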